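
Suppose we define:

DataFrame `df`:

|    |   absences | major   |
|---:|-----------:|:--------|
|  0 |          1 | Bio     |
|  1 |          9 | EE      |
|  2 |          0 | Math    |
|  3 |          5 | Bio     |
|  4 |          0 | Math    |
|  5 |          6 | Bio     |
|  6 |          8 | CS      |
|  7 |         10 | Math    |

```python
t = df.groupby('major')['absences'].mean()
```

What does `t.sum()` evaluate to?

group by major, mean of absences:
major
Bio     4.000000
CS      8.000000
EE      9.000000
Math    3.333333
Name: absences, dtype: float64
Taking the sum of the resulting series gives 24.3333333333.

24.3333333333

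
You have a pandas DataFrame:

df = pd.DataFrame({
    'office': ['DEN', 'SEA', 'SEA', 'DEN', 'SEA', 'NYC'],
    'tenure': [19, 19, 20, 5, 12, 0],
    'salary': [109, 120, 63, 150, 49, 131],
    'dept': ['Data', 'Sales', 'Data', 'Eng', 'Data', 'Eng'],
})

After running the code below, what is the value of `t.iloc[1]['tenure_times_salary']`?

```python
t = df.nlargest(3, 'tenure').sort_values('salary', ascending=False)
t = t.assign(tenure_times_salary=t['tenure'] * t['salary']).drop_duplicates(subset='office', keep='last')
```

1260

take 3 rows with largest tenure:
  office  tenure  salary   dept
2    SEA      20      63   Data
0    DEN      19     109   Data
1    SEA      19     120  Sales
sort by salary descending:
  office  tenure  salary   dept
1    SEA      19     120  Sales
0    DEN      19     109   Data
2    SEA      20      63   Data
add column tenure_times_salary = t['tenure'] * t['salary']:
  office  tenure  salary   dept  tenure_times_salary
1    SEA      19     120  Sales                 2280
0    DEN      19     109   Data                 2071
2    SEA      20      63   Data                 1260
drop duplicate office (keep=last):
  office  tenure  salary  dept  tenure_times_salary
0    DEN      19     109  Data                 2071
2    SEA      20      63  Data                 1260
Reading off the value at position 1, column 'tenure_times_salary', we get 1260.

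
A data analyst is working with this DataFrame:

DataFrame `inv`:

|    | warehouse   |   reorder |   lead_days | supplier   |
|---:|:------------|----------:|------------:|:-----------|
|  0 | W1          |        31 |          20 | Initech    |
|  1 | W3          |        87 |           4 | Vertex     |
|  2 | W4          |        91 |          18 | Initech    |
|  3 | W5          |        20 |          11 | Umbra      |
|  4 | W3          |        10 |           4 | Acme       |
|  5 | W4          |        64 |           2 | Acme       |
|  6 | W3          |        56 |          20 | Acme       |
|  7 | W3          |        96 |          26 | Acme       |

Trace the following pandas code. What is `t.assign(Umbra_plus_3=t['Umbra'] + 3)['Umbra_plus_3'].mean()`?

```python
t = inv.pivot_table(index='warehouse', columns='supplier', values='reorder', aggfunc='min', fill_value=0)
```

8.0

pivot: rows=warehouse, cols=supplier, min(reorder):
supplier   Acme  Initech  Umbra  Vertex
warehouse                              
W1            0       31      0       0
W3           10        0      0      87
W4           64       91      0       0
W5            0        0     20       0
add column Umbra_plus_3 = t['Umbra'] + 3:
supplier   Acme  Initech  Umbra  Vertex  Umbra_plus_3
warehouse                                            
W1            0       31      0       0             3
W3           10        0      0      87             3
W4           64       91      0       0             3
W5            0        0     20       0            23
Taking the mean of column 'Umbra_plus_3' gives 8.0.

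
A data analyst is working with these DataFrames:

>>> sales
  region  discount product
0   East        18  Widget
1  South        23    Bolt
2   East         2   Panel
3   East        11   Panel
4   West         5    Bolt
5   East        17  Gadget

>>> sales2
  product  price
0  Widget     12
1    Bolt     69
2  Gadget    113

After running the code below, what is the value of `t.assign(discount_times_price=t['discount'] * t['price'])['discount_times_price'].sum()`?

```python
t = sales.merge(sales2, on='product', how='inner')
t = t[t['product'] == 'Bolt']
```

1932

merge on 'product' (how='inner') → 4 rows:
  region  discount product  price
0   East        18  Widget     12
1  South        23    Bolt     69
2   West         5    Bolt     69
3   East        17  Gadget    113
filter rows where product == 'Bolt':
  region  discount product  price
1  South        23    Bolt     69
2   West         5    Bolt     69
add column discount_times_price = t['discount'] * t['price']:
  region  discount product  price  discount_times_price
1  South        23    Bolt     69                  1587
2   West         5    Bolt     69                   345
So sum() = 1932.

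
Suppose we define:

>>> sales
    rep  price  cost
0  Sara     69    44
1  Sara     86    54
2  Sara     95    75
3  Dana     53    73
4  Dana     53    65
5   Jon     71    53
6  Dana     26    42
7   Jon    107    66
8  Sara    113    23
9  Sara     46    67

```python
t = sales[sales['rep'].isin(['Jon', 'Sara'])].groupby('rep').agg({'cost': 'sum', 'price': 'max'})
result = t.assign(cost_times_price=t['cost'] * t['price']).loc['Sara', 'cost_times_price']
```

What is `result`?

29719

filter rows where rep in ['Jon', 'Sara']:
    rep  price  cost
0  Sara     69    44
1  Sara     86    54
2  Sara     95    75
5   Jon     71    53
7   Jon    107    66
8  Sara    113    23
9  Sara     46    67
group by rep: sum(cost), max(price):
      cost  price
rep              
Jon    119    107
Sara   263    113
add column cost_times_price = t['cost'] * t['price']:
      cost  price  cost_times_price
rep                                
Jon    119    107             12733
Sara   263    113             29719
Hence 29719.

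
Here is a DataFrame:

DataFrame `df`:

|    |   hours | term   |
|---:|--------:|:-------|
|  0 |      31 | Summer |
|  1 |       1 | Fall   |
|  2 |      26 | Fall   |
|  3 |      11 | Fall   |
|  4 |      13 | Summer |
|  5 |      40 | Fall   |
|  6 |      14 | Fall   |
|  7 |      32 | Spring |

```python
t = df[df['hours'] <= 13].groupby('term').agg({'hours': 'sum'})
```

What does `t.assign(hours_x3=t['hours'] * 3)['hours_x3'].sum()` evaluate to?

filter rows where hours <= 13:
   hours    term
1      1    Fall
3     11    Fall
4     13  Summer
group by term, sum of hours:
        hours
term         
Fall       12
Summer     13
add column hours_x3 = t['hours'] * 3:
        hours  hours_x3
term                   
Fall       12        36
Summer     13        39

75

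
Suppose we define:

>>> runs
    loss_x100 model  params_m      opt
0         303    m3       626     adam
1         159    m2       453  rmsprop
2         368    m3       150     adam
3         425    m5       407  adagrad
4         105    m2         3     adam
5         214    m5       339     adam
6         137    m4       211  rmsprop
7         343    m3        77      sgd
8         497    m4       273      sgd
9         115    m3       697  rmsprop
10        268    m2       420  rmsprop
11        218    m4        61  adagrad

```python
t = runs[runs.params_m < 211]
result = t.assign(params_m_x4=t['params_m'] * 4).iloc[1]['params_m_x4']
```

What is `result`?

12

filter rows where params_m < 211:
    loss_x100 model  params_m      opt
2         368    m3       150     adam
4         105    m2         3     adam
7         343    m3        77      sgd
11        218    m4        61  adagrad
add column params_m_x4 = t['params_m'] * 4:
    loss_x100 model  params_m      opt  params_m_x4
2         368    m3       150     adam          600
4         105    m2         3     adam           12
7         343    m3        77      sgd          308
11        218    m4        61  adagrad          244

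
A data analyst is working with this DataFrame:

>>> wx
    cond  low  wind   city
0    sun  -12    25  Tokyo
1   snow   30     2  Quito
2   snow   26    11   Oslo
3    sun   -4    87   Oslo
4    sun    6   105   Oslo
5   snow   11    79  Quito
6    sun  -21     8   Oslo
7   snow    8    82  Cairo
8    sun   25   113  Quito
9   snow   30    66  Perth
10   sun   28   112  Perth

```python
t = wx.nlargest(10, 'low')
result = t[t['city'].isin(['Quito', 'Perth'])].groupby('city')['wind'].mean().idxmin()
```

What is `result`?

take 10 rows with largest low:
    cond  low  wind   city
1   snow   30     2  Quito
9   snow   30    66  Perth
10   sun   28   112  Perth
2   snow   26    11   Oslo
8    sun   25   113  Quito
5   snow   11    79  Quito
7   snow    8    82  Cairo
4    sun    6   105   Oslo
3    sun   -4    87   Oslo
0    sun  -12    25  Tokyo
filter rows where city in ['Quito', 'Perth']:
    cond  low  wind   city
1   snow   30     2  Quito
9   snow   30    66  Perth
10   sun   28   112  Perth
8    sun   25   113  Quito
5   snow   11    79  Quito
group by city, mean of wind:
city
Perth    89.000000
Quito    64.666667
Name: wind, dtype: float64

Quito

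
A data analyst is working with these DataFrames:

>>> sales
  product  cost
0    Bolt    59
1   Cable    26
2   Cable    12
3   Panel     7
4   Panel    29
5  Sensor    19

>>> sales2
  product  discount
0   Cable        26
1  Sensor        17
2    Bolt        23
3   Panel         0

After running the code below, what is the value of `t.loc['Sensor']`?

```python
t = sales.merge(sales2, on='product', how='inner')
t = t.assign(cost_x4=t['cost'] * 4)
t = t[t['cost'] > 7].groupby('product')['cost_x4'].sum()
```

76

merge on 'product' (how='inner') → 6 rows:
  product  cost  discount
0    Bolt    59        23
1   Cable    26        26
2   Cable    12        26
3   Panel     7         0
4   Panel    29         0
5  Sensor    19        17
add column cost_x4 = t['cost'] * 4:
  product  cost  discount  cost_x4
0    Bolt    59        23      236
1   Cable    26        26      104
2   Cable    12        26       48
3   Panel     7         0       28
4   Panel    29         0      116
5  Sensor    19        17       76
filter rows where cost > 7:
  product  cost  discount  cost_x4
0    Bolt    59        23      236
1   Cable    26        26      104
2   Cable    12        26       48
4   Panel    29         0      116
5  Sensor    19        17       76
group by product, sum of cost_x4:
product
Bolt      236
Cable     152
Panel     116
Sensor     76
Name: cost_x4, dtype: int64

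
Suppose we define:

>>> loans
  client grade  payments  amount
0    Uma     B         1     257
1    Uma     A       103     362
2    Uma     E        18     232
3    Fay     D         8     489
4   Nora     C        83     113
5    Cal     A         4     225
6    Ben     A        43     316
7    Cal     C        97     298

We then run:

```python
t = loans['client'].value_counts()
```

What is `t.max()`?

3

value_counts of client:
client
Uma     3
Cal     2
Fay     1
Nora    1
Ben     1
Name: count, dtype: int64
Hence 3.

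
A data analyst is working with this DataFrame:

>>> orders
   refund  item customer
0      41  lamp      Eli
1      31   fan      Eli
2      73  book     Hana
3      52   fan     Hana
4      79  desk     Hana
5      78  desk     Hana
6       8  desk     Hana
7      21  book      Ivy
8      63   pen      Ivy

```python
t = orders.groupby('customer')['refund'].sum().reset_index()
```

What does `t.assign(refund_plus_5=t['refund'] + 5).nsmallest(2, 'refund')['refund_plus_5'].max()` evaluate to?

group by customer, sum of refund:
customer
Eli      72
Hana    290
Ivy      84
Name: refund, dtype: int64
reset_index():
  customer  refund
0      Eli      72
1     Hana     290
2      Ivy      84
add column refund_plus_5 = t['refund'] + 5:
  customer  refund  refund_plus_5
0      Eli      72             77
1     Hana     290            295
2      Ivy      84             89
take 2 rows with smallest refund:
  customer  refund  refund_plus_5
0      Eli      72             77
2      Ivy      84             89
Then the max of column 'refund_plus_5': 89

89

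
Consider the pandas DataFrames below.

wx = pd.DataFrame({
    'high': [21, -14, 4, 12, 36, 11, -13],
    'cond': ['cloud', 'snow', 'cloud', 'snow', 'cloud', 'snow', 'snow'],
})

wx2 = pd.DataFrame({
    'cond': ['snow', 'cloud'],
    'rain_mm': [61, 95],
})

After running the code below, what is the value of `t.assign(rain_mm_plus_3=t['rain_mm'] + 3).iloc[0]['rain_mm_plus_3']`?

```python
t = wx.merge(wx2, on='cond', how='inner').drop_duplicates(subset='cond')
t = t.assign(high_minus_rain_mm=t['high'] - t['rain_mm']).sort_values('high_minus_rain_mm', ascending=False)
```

merge on 'cond' (how='inner') → 7 rows:
   high   cond  rain_mm
0    21  cloud       95
1   -14   snow       61
2     4  cloud       95
3    12   snow       61
4    36  cloud       95
5    11   snow       61
6   -13   snow       61
drop duplicate cond (keep=first):
   high   cond  rain_mm
0    21  cloud       95
1   -14   snow       61
add column high_minus_rain_mm = t['high'] - t['rain_mm']:
   high   cond  rain_mm  high_minus_rain_mm
0    21  cloud       95                 -74
1   -14   snow       61                 -75
sort by high_minus_rain_mm descending:
   high   cond  rain_mm  high_minus_rain_mm
0    21  cloud       95                 -74
1   -14   snow       61                 -75
add column rain_mm_plus_3 = t['rain_mm'] + 3:
   high   cond  rain_mm  high_minus_rain_mm  rain_mm_plus_3
0    21  cloud       95                 -74              98
1   -14   snow       61                 -75              64

98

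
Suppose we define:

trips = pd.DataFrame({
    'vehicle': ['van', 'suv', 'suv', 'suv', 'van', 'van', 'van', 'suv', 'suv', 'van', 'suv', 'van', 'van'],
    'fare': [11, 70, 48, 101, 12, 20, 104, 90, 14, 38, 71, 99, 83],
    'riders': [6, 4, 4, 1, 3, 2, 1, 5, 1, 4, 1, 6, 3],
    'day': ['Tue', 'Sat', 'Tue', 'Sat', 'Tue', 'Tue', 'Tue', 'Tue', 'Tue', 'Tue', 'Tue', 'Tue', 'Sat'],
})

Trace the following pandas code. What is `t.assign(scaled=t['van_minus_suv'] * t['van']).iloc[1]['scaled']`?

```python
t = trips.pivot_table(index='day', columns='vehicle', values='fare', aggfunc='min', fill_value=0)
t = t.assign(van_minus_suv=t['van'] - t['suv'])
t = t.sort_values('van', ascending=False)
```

pivot: rows=day, cols=vehicle, min(fare):
vehicle  suv  van
day              
Sat       70   83
Tue       14   11
add column van_minus_suv = t['van'] - t['suv']:
vehicle  suv  van  van_minus_suv
day                             
Sat       70   83             13
Tue       14   11             -3
sort by van descending:
vehicle  suv  van  van_minus_suv
day                             
Sat       70   83             13
Tue       14   11             -3
add column scaled = t['van_minus_suv'] * t['van']:
vehicle  suv  van  van_minus_suv  scaled
day                                     
Sat       70   83             13    1079
Tue       14   11             -3     -33

-33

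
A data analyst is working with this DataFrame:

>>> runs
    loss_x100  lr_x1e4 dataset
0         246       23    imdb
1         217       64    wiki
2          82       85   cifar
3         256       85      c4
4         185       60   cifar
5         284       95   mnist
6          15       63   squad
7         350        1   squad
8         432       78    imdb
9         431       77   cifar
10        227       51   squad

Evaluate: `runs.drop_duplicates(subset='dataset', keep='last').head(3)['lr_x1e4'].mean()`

drop duplicate dataset (keep=last):
    loss_x100  lr_x1e4 dataset
1         217       64    wiki
3         256       85      c4
5         284       95   mnist
8         432       78    imdb
9         431       77   cifar
10        227       51   squad
take first 3 rows:
   loss_x100  lr_x1e4 dataset
1        217       64    wiki
3        256       85      c4
5        284       95   mnist
Then the mean of column 'lr_x1e4': 81.3333333333

81.3333333333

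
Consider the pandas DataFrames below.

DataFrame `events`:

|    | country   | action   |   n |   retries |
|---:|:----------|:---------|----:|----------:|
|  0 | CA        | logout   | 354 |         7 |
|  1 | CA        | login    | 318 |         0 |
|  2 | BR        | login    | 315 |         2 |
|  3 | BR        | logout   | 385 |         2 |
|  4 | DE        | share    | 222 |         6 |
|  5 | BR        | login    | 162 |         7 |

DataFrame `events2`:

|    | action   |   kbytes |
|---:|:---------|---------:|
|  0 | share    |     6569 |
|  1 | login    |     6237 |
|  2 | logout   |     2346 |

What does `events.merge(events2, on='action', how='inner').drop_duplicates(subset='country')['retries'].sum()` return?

merge on 'action' (how='inner') → 6 rows:
  country  action    n  retries  kbytes
0      CA  logout  354        7    2346
1      CA   login  318        0    6237
2      BR   login  315        2    6237
3      BR  logout  385        2    2346
4      DE   share  222        6    6569
5      BR   login  162        7    6237
drop duplicate country (keep=first):
  country  action    n  retries  kbytes
0      CA  logout  354        7    2346
2      BR   login  315        2    6237
4      DE   share  222        6    6569
Taking the sum of column 'retries' gives 15.

15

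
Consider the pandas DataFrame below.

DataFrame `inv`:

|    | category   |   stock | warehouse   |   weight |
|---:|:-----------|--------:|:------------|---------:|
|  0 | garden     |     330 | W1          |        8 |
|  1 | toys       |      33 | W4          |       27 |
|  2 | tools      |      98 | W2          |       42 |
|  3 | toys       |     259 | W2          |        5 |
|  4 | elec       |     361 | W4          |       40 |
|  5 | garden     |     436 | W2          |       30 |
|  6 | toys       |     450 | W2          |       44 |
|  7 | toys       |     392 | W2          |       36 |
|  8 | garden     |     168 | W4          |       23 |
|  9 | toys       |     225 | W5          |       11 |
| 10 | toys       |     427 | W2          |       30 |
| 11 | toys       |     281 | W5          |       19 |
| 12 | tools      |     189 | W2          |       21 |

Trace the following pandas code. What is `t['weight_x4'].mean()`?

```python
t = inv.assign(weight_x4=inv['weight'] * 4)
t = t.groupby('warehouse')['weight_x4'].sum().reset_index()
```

336.0

add column weight_x4 = inv['weight'] * 4:
   category  stock warehouse  weight  weight_x4
0    garden    330        W1       8         32
1      toys     33        W4      27        108
2     tools     98        W2      42        168
3      toys    259        W2       5         20
4      elec    361        W4      40        160
5    garden    436        W2      30        120
6      toys    450        W2      44        176
7      toys    392        W2      36        144
8    garden    168        W4      23         92
9      toys    225        W5      11         44
10     toys    427        W2      30        120
11     toys    281        W5      19         76
12    tools    189        W2      21         84
group by warehouse, sum of weight_x4:
warehouse
W1     32
W2    832
W4    360
W5    120
Name: weight_x4, dtype: int64
reset_index():
  warehouse  weight_x4
0        W1         32
1        W2        832
2        W4        360
3        W5        120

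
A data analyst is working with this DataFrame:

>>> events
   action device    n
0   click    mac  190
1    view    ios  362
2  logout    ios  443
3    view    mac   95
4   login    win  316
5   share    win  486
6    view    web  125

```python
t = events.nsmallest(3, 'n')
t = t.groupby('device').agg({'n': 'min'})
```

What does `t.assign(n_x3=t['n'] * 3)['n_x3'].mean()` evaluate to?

330.0

take 3 rows with smallest n:
  action device    n
3   view    mac   95
6   view    web  125
0  click    mac  190
group by device, min of n:
          n
device     
mac      95
web     125
add column n_x3 = t['n'] * 3:
          n  n_x3
device           
mac      95   285
web     125   375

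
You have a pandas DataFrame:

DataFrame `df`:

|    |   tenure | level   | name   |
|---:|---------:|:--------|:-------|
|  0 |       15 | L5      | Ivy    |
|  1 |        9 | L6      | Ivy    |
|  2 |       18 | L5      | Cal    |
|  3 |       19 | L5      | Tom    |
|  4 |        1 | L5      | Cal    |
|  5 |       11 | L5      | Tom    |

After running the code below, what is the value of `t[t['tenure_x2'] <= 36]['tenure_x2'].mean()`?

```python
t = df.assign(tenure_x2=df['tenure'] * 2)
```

add column tenure_x2 = df['tenure'] * 2:
   tenure level name  tenure_x2
0      15    L5  Ivy         30
1       9    L6  Ivy         18
2      18    L5  Cal         36
3      19    L5  Tom         38
4       1    L5  Cal          2
5      11    L5  Tom         22
filter rows where tenure_x2 <= 36:
   tenure level name  tenure_x2
0      15    L5  Ivy         30
1       9    L6  Ivy         18
2      18    L5  Cal         36
4       1    L5  Cal          2
5      11    L5  Tom         22
Hence 21.6.

21.6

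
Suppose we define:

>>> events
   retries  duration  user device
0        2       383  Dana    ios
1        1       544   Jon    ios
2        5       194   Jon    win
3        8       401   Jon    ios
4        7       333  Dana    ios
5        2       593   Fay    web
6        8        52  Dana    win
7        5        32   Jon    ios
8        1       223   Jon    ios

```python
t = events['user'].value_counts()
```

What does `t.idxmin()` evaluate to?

Fay

value_counts of user:
user
Jon     5
Dana    3
Fay     1
Name: count, dtype: int64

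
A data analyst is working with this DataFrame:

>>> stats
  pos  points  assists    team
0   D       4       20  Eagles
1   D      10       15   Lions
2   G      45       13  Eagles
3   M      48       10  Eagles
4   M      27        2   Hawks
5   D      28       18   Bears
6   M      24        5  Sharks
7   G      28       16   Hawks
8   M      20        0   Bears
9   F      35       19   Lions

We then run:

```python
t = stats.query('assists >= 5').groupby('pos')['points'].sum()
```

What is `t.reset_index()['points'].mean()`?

55.5

filter rows where assists >= 5:
  pos  points  assists    team
0   D       4       20  Eagles
1   D      10       15   Lions
2   G      45       13  Eagles
3   M      48       10  Eagles
5   D      28       18   Bears
6   M      24        5  Sharks
7   G      28       16   Hawks
9   F      35       19   Lions
group by pos, sum of points:
pos
D    42
F    35
G    73
M    72
Name: points, dtype: int64
reset_index():
  pos  points
0   D      42
1   F      35
2   G      73
3   M      72
The mean of column 'points' is 55.5.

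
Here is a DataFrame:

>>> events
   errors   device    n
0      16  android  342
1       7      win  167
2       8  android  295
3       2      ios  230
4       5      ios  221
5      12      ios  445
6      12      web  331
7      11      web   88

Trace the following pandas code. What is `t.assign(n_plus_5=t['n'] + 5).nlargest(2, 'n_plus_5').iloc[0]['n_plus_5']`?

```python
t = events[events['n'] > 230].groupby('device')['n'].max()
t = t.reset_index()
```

450

filter rows where n > 230:
   errors   device    n
0      16  android  342
2       8  android  295
5      12      ios  445
6      12      web  331
group by device, max of n:
device
android    342
ios        445
web        331
Name: n, dtype: int64
reset_index():
    device    n
0  android  342
1      ios  445
2      web  331
add column n_plus_5 = t['n'] + 5:
    device    n  n_plus_5
0  android  342       347
1      ios  445       450
2      web  331       336
take 2 rows with largest n_plus_5:
    device    n  n_plus_5
1      ios  445       450
0  android  342       347
value at position 0, column 'n_plus_5' → 450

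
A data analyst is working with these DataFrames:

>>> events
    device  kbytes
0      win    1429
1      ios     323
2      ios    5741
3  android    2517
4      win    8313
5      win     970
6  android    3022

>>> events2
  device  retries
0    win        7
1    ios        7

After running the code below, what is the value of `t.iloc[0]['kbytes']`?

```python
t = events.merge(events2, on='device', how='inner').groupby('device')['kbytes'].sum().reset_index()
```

6064

merge on 'device' (how='inner') → 5 rows:
  device  kbytes  retries
0    win    1429        7
1    ios     323        7
2    ios    5741        7
3    win    8313        7
4    win     970        7
group by device, sum of kbytes:
device
ios     6064
win    10712
Name: kbytes, dtype: int64
reset_index():
  device  kbytes
0    ios    6064
1    win   10712
Then the value at position 0, column 'kbytes': 6064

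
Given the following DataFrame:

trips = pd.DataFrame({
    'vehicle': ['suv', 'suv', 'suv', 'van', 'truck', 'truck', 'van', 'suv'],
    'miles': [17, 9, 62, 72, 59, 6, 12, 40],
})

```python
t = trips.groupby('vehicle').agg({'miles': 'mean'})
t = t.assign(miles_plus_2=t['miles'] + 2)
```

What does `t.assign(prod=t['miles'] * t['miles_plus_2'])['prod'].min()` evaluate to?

1088.0

group by vehicle, mean of miles:
         miles
vehicle       
suv       32.0
truck     32.5
van       42.0
add column miles_plus_2 = t['miles'] + 2:
         miles  miles_plus_2
vehicle                     
suv       32.0          34.0
truck     32.5          34.5
van       42.0          44.0
add column prod = t['miles'] * t['miles_plus_2']:
         miles  miles_plus_2     prod
vehicle                              
suv       32.0          34.0  1088.00
truck     32.5          34.5  1121.25
van       42.0          44.0  1848.00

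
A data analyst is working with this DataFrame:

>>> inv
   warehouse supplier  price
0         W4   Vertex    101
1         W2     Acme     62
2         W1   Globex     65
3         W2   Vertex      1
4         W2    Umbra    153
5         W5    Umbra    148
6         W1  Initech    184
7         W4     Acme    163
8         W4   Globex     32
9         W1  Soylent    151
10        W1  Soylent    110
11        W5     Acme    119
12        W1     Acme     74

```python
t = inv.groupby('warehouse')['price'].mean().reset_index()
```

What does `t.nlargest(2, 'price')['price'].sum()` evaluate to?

group by warehouse, mean of price:
warehouse
W1    116.800000
W2     72.000000
W4     98.666667
W5    133.500000
Name: price, dtype: float64
reset_index():
  warehouse       price
0        W1  116.800000
1        W2   72.000000
2        W4   98.666667
3        W5  133.500000
take 2 rows with largest price:
  warehouse  price
3        W5  133.5
0        W1  116.8
So sum() = 250.3.

250.3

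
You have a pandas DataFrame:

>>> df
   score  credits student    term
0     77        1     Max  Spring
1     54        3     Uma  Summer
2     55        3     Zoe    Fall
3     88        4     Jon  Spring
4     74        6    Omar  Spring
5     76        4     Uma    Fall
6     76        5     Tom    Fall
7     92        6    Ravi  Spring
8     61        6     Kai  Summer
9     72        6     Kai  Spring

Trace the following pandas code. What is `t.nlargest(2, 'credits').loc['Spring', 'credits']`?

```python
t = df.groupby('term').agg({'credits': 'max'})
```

group by term, max of credits:
        credits
term           
Fall          5
Spring        6
Summer        6
take 2 rows with largest credits:
        credits
term           
Spring        6
Summer        6
Taking the value at row 'Spring', column 'credits' gives 6.

6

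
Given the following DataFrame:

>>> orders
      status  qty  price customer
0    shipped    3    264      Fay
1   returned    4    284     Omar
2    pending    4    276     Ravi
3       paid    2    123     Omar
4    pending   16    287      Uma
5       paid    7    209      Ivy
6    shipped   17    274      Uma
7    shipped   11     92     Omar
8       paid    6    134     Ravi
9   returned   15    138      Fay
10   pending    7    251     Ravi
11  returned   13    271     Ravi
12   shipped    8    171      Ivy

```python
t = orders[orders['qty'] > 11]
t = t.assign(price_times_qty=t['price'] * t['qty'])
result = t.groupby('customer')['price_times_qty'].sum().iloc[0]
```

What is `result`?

2070

filter rows where qty > 11:
      status  qty  price customer
4    pending   16    287      Uma
6    shipped   17    274      Uma
9   returned   15    138      Fay
11  returned   13    271     Ravi
add column price_times_qty = t['price'] * t['qty']:
      status  qty  price customer  price_times_qty
4    pending   16    287      Uma             4592
6    shipped   17    274      Uma             4658
9   returned   15    138      Fay             2070
11  returned   13    271     Ravi             3523
group by customer, sum of price_times_qty:
customer
Fay     2070
Ravi    3523
Uma     9250
Name: price_times_qty, dtype: int64
Reading off the value at position 0, we get 2070.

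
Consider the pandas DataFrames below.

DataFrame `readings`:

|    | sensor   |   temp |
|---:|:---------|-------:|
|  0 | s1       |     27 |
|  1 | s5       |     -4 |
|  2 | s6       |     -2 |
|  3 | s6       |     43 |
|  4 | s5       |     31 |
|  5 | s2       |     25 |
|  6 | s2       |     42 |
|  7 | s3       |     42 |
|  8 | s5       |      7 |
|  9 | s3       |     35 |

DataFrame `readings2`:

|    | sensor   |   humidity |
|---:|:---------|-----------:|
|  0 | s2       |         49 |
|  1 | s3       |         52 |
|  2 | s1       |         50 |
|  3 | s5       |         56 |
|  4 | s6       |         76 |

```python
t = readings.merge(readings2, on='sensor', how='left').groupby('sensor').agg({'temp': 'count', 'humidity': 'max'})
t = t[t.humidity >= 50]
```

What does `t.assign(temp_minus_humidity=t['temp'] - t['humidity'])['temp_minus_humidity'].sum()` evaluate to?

-226

merge on 'sensor' (how='left') → 10 rows:
  sensor  temp  humidity
0     s1    27        50
1     s5    -4        56
2     s6    -2        76
3     s6    43        76
4     s5    31        56
5     s2    25        49
6     s2    42        49
7     s3    42        52
8     s5     7        56
9     s3    35        52
group by sensor: count(temp), max(humidity):
        temp  humidity
sensor                
s1         1        50
s2         2        49
s3         2        52
s5         3        56
s6         2        76
filter rows where humidity >= 50:
        temp  humidity
sensor                
s1         1        50
s3         2        52
s5         3        56
s6         2        76
add column temp_minus_humidity = t['temp'] - t['humidity']:
        temp  humidity  temp_minus_humidity
sensor                                     
s1         1        50                  -49
s3         2        52                  -50
s5         3        56                  -53
s6         2        76                  -74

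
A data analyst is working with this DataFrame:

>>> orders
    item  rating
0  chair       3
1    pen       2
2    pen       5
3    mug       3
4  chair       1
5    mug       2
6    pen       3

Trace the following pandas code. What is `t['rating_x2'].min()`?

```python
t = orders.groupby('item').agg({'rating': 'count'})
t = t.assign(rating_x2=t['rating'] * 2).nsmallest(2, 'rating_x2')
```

group by item, count of rating:
       rating
item         
chair       2
mug         2
pen         3
add column rating_x2 = t['rating'] * 2:
       rating  rating_x2
item                    
chair       2          4
mug         2          4
pen         3          6
take 2 rows with smallest rating_x2:
       rating  rating_x2
item                    
chair       2          4
mug         2          4
Taking the min of column 'rating_x2' gives 4.

4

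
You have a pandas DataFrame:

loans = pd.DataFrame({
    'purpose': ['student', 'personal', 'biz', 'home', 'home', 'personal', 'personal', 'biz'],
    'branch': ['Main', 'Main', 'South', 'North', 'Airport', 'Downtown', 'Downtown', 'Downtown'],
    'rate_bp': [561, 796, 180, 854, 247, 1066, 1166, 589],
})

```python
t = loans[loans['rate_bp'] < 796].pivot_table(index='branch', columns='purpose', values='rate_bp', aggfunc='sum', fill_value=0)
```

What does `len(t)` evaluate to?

4

filter rows where rate_bp < 796:
   purpose    branch  rate_bp
0  student      Main      561
2      biz     South      180
4     home   Airport      247
7      biz  Downtown      589
pivot: rows=branch, cols=purpose, sum(rate_bp):
purpose   biz  home  student
branch                      
Airport     0   247        0
Downtown  589     0        0
Main        0     0      561
South     180     0        0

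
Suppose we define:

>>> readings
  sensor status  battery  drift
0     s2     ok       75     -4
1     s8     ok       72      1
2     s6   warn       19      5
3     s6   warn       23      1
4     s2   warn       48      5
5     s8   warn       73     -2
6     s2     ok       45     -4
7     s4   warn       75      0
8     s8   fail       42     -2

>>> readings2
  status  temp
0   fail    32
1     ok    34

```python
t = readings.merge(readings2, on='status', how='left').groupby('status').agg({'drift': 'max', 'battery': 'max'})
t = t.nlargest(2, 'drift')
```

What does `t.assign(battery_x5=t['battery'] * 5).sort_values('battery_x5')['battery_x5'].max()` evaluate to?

merge on 'status' (how='left') → 9 rows:
  sensor status  battery  drift  temp
0     s2     ok       75     -4  34.0
1     s8     ok       72      1  34.0
2     s6   warn       19      5   NaN
3     s6   warn       23      1   NaN
4     s2   warn       48      5   NaN
5     s8   warn       73     -2   NaN
6     s2     ok       45     -4  34.0
7     s4   warn       75      0   NaN
8     s8   fail       42     -2  32.0
group by status: max(drift), max(battery):
        drift  battery
status                
fail       -2       42
ok          1       75
warn        5       75
take 2 rows with largest drift:
        drift  battery
status                
warn        5       75
ok          1       75
add column battery_x5 = t['battery'] * 5:
        drift  battery  battery_x5
status                            
warn        5       75         375
ok          1       75         375
sort by battery_x5:
        drift  battery  battery_x5
status                            
warn        5       75         375
ok          1       75         375
Reading off the max of column 'battery_x5', we get 375.

375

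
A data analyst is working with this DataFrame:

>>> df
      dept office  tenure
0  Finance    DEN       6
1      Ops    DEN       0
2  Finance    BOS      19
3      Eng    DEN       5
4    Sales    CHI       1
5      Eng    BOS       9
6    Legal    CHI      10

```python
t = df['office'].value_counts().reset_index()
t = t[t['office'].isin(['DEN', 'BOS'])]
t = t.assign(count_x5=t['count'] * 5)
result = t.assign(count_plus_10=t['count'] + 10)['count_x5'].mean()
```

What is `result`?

value_counts of office:
office
DEN    3
BOS    2
CHI    2
Name: count, dtype: int64
reset_index():
  office  count
0    DEN      3
1    BOS      2
2    CHI      2
filter rows where office in ['DEN', 'BOS']:
  office  count
0    DEN      3
1    BOS      2
add column count_x5 = t['count'] * 5:
  office  count  count_x5
0    DEN      3        15
1    BOS      2        10
add column count_plus_10 = t['count'] + 10:
  office  count  count_x5  count_plus_10
0    DEN      3        15             13
1    BOS      2        10             12
Reading off the mean of column 'count_x5', we get 12.5.

12.5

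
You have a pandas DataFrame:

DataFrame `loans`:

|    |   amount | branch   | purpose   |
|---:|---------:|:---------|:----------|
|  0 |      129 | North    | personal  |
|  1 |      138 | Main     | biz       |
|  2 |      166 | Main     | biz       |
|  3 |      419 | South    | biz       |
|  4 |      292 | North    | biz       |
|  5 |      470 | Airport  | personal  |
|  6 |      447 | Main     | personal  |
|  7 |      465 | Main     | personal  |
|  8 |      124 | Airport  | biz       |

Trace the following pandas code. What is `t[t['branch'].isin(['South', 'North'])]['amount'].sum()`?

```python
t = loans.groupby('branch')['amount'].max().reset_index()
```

711

group by branch, max of amount:
branch
Airport    470
Main       465
North      292
South      419
Name: amount, dtype: int64
reset_index():
    branch  amount
0  Airport     470
1     Main     465
2    North     292
3    South     419
filter rows where branch in ['South', 'North']:
  branch  amount
2  North     292
3  South     419
sum of column 'amount' → 711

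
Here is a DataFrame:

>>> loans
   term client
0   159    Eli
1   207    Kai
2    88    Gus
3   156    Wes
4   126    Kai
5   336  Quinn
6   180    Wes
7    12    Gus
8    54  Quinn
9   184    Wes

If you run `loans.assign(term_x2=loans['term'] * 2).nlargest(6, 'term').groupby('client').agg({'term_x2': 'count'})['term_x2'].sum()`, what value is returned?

6

add column term_x2 = loans['term'] * 2:
   term client  term_x2
0   159    Eli      318
1   207    Kai      414
2    88    Gus      176
3   156    Wes      312
4   126    Kai      252
5   336  Quinn      672
6   180    Wes      360
7    12    Gus       24
8    54  Quinn      108
9   184    Wes      368
take 6 rows with largest term:
   term client  term_x2
5   336  Quinn      672
1   207    Kai      414
9   184    Wes      368
6   180    Wes      360
0   159    Eli      318
3   156    Wes      312
group by client, count of term_x2:
        term_x2
client         
Eli           1
Kai           1
Quinn         1
Wes           3
Hence 6.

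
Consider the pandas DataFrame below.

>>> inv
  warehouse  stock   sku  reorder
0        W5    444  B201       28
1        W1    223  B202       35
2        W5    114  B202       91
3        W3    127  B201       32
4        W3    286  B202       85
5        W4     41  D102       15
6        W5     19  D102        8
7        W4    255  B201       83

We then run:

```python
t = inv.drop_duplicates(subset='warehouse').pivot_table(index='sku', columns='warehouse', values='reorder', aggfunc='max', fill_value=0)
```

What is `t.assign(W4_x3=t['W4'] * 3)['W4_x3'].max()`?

drop duplicate warehouse (keep=first):
  warehouse  stock   sku  reorder
0        W5    444  B201       28
1        W1    223  B202       35
3        W3    127  B201       32
5        W4     41  D102       15
pivot: rows=sku, cols=warehouse, max(reorder):
warehouse  W1  W3  W4  W5
sku                      
B201        0  32   0  28
B202       35   0   0   0
D102        0   0  15   0
add column W4_x3 = t['W4'] * 3:
warehouse  W1  W3  W4  W5  W4_x3
sku                             
B201        0  32   0  28      0
B202       35   0   0   0      0
D102        0   0  15   0     45

45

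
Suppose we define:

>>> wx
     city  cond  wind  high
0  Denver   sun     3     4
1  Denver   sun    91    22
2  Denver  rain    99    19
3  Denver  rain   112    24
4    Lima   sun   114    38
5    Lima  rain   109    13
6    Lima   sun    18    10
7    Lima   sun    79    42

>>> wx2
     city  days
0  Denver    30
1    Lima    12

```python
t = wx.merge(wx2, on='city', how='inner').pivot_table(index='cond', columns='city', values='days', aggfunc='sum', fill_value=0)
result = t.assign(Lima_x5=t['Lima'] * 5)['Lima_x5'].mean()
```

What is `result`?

merge on 'city' (how='inner') → 8 rows:
     city  cond  wind  high  days
0  Denver   sun     3     4    30
1  Denver   sun    91    22    30
2  Denver  rain    99    19    30
3  Denver  rain   112    24    30
4    Lima   sun   114    38    12
5    Lima  rain   109    13    12
6    Lima   sun    18    10    12
7    Lima   sun    79    42    12
pivot: rows=cond, cols=city, sum(days):
city  Denver  Lima
cond              
rain      60    12
sun       60    36
add column Lima_x5 = t['Lima'] * 5:
city  Denver  Lima  Lima_x5
cond                       
rain      60    12       60
sun       60    36      180

120.0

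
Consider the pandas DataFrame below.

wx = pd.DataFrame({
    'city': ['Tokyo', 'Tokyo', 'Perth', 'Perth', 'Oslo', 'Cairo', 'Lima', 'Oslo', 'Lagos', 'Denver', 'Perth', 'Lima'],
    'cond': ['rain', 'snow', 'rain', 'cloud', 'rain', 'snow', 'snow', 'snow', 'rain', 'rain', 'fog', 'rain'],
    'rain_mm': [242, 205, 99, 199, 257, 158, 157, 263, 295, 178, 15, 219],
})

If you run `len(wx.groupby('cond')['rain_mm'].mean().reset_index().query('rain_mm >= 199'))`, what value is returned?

2

group by cond, mean of rain_mm:
cond
cloud    199.00
fog       15.00
rain     215.00
snow     195.75
Name: rain_mm, dtype: float64
reset_index():
    cond  rain_mm
0  cloud   199.00
1    fog    15.00
2   rain   215.00
3   snow   195.75
filter rows where rain_mm >= 199:
    cond  rain_mm
0  cloud    199.0
2   rain    215.0
number of rows → 2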